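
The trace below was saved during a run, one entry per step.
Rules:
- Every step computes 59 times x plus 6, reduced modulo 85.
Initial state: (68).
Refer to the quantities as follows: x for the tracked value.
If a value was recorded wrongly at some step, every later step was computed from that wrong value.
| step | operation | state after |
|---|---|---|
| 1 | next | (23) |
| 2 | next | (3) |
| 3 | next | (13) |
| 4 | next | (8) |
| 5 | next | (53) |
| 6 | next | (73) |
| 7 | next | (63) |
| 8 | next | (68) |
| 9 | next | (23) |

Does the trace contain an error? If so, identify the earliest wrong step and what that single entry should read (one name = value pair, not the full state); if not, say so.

no error

step 1: x = (59*68 + 6) mod 85 = 23 -> consistent with the trace
step 2: x = (59*23 + 6) mod 85 = 3 -> matches
step 3: x = (59*3 + 6) mod 85 = 13 -> consistent with the trace
step 4: x = (59*13 + 6) mod 85 = 8 -> matches
step 5: x = (59*8 + 6) mod 85 = 53 -> verified
step 6: x = (59*53 + 6) mod 85 = 73 -> agrees with the trace
step 7: x = (59*73 + 6) mod 85 = 63 -> in agreement
step 8: x = (59*63 + 6) mod 85 = 68 -> checks out
step 9: x = (59*68 + 6) mod 85 = 23 -> no discrepancy
No step deviates from the rules.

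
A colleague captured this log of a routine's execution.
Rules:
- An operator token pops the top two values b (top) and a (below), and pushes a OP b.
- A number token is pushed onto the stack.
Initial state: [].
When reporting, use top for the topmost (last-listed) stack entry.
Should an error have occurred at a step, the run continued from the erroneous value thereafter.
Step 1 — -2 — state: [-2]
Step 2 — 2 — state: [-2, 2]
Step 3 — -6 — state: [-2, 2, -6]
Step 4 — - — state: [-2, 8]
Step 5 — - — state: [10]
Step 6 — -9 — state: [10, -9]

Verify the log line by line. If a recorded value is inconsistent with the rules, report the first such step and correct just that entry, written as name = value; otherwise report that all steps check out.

step 5, top = -10

Recomputing the run from the initial state:
step 1: [-2]
step 2: [-2, 2]
step 3: [-2, 2, -6]
step 4: [-2, 8]
step 5: [-10]
step 6: [-10, -9]
The first disagreement with the log is at step 5, where the value should be top = -10.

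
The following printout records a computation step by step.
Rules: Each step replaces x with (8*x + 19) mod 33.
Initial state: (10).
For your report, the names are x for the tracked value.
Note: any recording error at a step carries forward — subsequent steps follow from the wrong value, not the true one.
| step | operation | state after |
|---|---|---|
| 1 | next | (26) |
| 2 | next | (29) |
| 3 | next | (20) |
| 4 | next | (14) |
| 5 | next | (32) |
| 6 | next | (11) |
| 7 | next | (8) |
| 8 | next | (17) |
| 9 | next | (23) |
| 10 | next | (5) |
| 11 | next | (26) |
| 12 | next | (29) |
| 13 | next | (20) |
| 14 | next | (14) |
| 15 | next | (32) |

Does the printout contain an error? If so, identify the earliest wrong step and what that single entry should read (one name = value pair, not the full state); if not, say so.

step 1, x = 0

Step 1: x = (8*10 + 19) mod 33 = 0 — the entry is off here.
The audit stops at step 1: the recorded entry is wrong and should be x = 0.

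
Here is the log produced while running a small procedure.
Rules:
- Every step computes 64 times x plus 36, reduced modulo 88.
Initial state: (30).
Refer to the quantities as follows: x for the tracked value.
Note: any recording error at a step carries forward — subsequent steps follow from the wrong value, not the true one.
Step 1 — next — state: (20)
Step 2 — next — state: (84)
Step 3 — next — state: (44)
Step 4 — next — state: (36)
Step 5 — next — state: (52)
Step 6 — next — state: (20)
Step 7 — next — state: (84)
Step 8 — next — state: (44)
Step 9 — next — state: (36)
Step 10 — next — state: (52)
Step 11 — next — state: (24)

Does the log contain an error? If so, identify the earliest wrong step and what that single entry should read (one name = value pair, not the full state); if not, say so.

step 11, x = 20

Recomputing the run from the initial state:
step 1: x = 20
step 2: x = 84
step 3: x = 44
step 4: x = 36
step 5: x = 52
step 6: x = 20
step 7: x = 84
step 8: x = 44
step 9: x = 36
step 10: x = 52
step 11: x = 20
The first disagreement with the log is at step 11, where the value should be x = 20.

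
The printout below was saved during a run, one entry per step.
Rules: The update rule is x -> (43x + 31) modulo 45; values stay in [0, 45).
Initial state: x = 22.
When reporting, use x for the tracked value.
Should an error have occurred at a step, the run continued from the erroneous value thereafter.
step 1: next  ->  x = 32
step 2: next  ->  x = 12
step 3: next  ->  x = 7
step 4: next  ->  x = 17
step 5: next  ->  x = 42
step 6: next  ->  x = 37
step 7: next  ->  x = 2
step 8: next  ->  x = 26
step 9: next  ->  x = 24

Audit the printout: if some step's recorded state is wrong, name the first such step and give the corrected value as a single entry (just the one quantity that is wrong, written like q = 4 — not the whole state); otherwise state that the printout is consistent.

step 8, x = 27

1. x = (43*22 + 31) mod 45 = 32 (same as recorded)
2. x = (43*32 + 31) mod 45 = 12 (verified)
3. x = (43*12 + 31) mod 45 = 7 (verified)
4. x = (43*7 + 31) mod 45 = 17 (consistent with the printout)
5. x = (43*17 + 31) mod 45 = 42 (exactly as logged)
6. x = (43*42 + 31) mod 45 = 37 (consistent with the printout)
7. x = (43*37 + 31) mod 45 = 2 (matches)
8. x = (43*2 + 31) mod 45 = 27 (the printout has a different value)
First deviation found at step 8; the corrected entry is x = 27.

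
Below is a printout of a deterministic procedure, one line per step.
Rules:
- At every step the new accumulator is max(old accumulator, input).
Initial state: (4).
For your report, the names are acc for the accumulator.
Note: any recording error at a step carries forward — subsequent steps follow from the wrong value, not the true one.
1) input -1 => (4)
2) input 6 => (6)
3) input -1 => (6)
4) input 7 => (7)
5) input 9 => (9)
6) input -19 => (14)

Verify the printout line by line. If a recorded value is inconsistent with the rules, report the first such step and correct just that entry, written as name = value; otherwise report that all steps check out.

step 6, acc = 9

Recomputing the run from the initial state:
step 1: acc = 4
step 2: acc = 6
step 3: acc = 6
step 4: acc = 7
step 5: acc = 9
step 6: acc = 9
The first disagreement with the printout is at step 6, where the value should be acc = 9.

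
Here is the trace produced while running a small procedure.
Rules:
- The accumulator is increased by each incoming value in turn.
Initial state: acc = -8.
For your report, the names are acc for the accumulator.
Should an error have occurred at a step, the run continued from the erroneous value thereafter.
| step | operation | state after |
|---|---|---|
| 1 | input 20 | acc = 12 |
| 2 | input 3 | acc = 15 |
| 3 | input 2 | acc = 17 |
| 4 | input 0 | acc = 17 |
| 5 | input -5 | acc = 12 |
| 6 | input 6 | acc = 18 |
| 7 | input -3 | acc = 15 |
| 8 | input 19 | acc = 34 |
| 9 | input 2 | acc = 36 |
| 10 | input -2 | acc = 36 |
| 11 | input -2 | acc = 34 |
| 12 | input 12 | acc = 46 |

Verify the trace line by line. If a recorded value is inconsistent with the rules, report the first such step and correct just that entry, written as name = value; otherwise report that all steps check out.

step 10, acc = 34

Recomputing the run from the initial state:
step 1: acc = 12
step 2: acc = 15
step 3: acc = 17
step 4: acc = 17
step 5: acc = 12
step 6: acc = 18
step 7: acc = 15
step 8: acc = 34
step 9: acc = 36
step 10: acc = 34
step 11: acc = 32
step 12: acc = 44
The first disagreement with the trace is at step 10, where the value should be acc = 34.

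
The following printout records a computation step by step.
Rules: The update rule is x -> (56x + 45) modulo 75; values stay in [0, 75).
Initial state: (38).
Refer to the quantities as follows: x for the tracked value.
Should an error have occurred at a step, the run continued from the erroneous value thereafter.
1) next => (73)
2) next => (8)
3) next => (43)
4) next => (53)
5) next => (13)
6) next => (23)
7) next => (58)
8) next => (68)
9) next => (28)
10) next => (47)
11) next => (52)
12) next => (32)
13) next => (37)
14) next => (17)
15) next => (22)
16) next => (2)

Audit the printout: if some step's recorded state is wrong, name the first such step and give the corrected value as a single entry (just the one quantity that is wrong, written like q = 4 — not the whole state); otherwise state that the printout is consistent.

step 10, x = 38

Recomputing the run from the initial state:
step 1: x = 73
step 2: x = 8
step 3: x = 43
step 4: x = 53
step 5: x = 13
step 6: x = 23
step 7: x = 58
step 8: x = 68
step 9: x = 28
step 10: x = 38
step 11: x = 73
step 12: x = 8
step 13: x = 43
step 14: x = 53
step 15: x = 13
step 16: x = 23
The first disagreement with the printout is at step 10, where the value should be x = 38.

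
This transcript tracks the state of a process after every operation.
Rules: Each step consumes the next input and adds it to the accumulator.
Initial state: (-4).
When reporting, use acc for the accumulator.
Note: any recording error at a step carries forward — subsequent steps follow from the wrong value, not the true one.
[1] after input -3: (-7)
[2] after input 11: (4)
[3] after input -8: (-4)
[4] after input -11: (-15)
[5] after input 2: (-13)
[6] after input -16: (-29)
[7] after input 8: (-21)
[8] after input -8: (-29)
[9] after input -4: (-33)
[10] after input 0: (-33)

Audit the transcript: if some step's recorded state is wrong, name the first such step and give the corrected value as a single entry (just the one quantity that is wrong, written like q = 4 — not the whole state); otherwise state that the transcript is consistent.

Recomputing the run from the initial state:
step 1: acc = -7
step 2: acc = 4
step 3: acc = -4
step 4: acc = -15
step 5: acc = -13
step 6: acc = -29
step 7: acc = -21
step 8: acc = -29
step 9: acc = -33
step 10: acc = -33
This matches the transcript at every step.

no error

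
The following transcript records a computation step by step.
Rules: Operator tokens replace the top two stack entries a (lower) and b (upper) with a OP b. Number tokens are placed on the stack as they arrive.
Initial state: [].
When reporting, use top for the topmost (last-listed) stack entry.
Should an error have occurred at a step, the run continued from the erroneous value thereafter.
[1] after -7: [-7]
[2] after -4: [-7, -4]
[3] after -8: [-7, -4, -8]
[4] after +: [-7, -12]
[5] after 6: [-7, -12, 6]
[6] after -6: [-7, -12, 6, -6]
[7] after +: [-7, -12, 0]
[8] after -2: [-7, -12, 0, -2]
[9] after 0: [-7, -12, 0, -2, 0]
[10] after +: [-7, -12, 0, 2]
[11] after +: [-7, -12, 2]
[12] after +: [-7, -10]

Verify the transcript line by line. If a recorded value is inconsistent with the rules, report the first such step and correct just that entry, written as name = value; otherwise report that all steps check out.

step 10, top = -2

Step 1: push -7: top = -7 — agrees with the transcript.
Step 2: push -4: top = -4 — no discrepancy.
Step 3: push -8: top = -8 — exactly as logged.
Step 4: -4 + -8 = -12 — consistent with the transcript.
Step 5: push 6: top = 6 — agrees with the transcript.
Step 6: push -6: top = -6 — verified.
Step 7: 6 + -6 = 0 — same as recorded.
Step 8: push -2: top = -2 — agrees with the transcript.
Step 9: push 0: top = 0 — matches.
Step 10: -2 + 0 = -2 — a discrepancy with the transcript.
Conclusion: step 10 carries the first error; the entry should be top = -2.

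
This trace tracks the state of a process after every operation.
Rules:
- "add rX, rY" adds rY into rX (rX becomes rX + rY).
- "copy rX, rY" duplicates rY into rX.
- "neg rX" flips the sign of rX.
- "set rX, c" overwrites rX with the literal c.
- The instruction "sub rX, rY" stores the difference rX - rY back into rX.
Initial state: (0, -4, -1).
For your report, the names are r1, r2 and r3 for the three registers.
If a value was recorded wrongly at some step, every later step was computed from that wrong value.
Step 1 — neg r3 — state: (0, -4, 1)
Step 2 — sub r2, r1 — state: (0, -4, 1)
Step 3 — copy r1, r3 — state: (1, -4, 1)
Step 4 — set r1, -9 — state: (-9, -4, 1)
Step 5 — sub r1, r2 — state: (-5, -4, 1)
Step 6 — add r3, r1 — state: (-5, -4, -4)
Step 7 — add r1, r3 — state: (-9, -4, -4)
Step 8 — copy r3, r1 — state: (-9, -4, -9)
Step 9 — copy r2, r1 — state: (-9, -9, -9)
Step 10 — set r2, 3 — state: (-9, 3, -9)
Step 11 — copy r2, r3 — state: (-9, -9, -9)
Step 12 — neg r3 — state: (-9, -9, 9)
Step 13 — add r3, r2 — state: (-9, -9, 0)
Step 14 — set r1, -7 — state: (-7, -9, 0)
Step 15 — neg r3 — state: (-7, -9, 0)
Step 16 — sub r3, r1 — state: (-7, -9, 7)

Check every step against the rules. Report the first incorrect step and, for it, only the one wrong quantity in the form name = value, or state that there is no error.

Recomputing the run from the initial state:
step 1: r1 = 0, r2 = -4, r3 = 1
step 2: r1 = 0, r2 = -4, r3 = 1
step 3: r1 = 1, r2 = -4, r3 = 1
step 4: r1 = -9, r2 = -4, r3 = 1
step 5: r1 = -5, r2 = -4, r3 = 1
step 6: r1 = -5, r2 = -4, r3 = -4
step 7: r1 = -9, r2 = -4, r3 = -4
step 8: r1 = -9, r2 = -4, r3 = -9
step 9: r1 = -9, r2 = -9, r3 = -9
step 10: r1 = -9, r2 = 3, r3 = -9
step 11: r1 = -9, r2 = -9, r3 = -9
step 12: r1 = -9, r2 = -9, r3 = 9
step 13: r1 = -9, r2 = -9, r3 = 0
step 14: r1 = -7, r2 = -9, r3 = 0
step 15: r1 = -7, r2 = -9, r3 = 0
step 16: r1 = -7, r2 = -9, r3 = 7
This matches the trace at every step.

no error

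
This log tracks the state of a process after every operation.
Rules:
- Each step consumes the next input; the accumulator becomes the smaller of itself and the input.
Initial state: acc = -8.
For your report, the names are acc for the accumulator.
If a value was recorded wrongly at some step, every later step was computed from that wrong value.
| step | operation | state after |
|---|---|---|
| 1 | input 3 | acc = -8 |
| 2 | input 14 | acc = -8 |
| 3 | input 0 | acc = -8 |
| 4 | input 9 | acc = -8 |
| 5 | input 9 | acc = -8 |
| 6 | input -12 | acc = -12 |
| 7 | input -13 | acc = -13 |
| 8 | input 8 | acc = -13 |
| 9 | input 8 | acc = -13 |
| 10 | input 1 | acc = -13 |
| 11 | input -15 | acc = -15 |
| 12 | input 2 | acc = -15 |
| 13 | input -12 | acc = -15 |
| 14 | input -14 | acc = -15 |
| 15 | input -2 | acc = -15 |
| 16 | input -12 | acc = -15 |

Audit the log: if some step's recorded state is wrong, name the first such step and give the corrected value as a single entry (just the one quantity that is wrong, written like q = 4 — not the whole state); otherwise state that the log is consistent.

no error

1. acc = min(-8, 3) = -8 (verified)
2. acc = min(-8, 14) = -8 (agrees with the log)
3. acc = min(-8, 0) = -8 (agrees with the log)
4. acc = min(-8, 9) = -8 (same as recorded)
5. acc = min(-8, 9) = -8 (verified)
6. acc = min(-8, -12) = -12 (checks out)
7. acc = min(-12, -13) = -13 (checks out)
8. acc = min(-13, 8) = -13 (verified)
9. acc = min(-13, 8) = -13 (no discrepancy)
10. acc = min(-13, 1) = -13 (verified)
11. acc = min(-13, -15) = -15 (confirmed correct)
12. acc = min(-15, 2) = -15 (checks out)
13. acc = min(-15, -12) = -15 (same as recorded)
14. acc = min(-15, -14) = -15 (in agreement)
15. acc = min(-15, -2) = -15 (checks out)
16. acc = min(-15, -12) = -15 (confirmed correct)
The whole run recomputes cleanly — no discrepancies.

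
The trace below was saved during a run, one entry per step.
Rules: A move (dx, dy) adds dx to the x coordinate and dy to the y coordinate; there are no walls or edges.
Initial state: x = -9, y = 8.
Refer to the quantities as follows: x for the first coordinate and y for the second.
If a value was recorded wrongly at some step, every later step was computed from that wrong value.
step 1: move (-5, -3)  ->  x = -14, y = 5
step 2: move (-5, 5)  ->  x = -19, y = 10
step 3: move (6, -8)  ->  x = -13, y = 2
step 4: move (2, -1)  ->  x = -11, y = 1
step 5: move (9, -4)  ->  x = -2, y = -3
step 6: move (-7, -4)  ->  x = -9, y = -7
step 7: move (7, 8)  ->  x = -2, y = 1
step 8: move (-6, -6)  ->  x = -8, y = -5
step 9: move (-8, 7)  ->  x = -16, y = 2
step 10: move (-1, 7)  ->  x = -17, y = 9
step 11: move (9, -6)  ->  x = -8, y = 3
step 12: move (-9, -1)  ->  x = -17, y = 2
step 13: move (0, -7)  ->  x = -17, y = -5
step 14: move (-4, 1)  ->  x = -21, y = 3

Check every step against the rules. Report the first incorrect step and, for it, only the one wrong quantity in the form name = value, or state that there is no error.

step 14, y = -4

step 1: x = -9 + (-5) = -14, y = 8 + (-3) = 5 -> consistent with the trace
step 2: x = -14 + (-5) = -19, y = 5 + (5) = 10 -> checks out
step 3: x = -19 + (6) = -13, y = 10 + (-8) = 2 -> no discrepancy
step 4: x = -13 + (2) = -11, y = 2 + (-1) = 1 -> matches
step 5: x = -11 + (9) = -2, y = 1 + (-4) = -3 -> in agreement
step 6: x = -2 + (-7) = -9, y = -3 + (-4) = -7 -> exactly as logged
step 7: x = -9 + (7) = -2, y = -7 + (8) = 1 -> same as recorded
step 8: x = -2 + (-6) = -8, y = 1 + (-6) = -5 -> exactly as logged
step 9: x = -8 + (-8) = -16, y = -5 + (7) = 2 -> no discrepancy
step 10: x = -16 + (-1) = -17, y = 2 + (7) = 9 -> verified
step 11: x = -17 + (9) = -8, y = 9 + (-6) = 3 -> no discrepancy
step 12: x = -8 + (-9) = -17, y = 3 + (-1) = 2 -> verified
step 13: x = -17 + (0) = -17, y = 2 + (-7) = -5 -> consistent with the trace
step 14: x = -17 + (-4) = -21, y = -5 + (1) = -4 -> not what was recorded
First deviation found at step 14; the corrected entry is y = -4.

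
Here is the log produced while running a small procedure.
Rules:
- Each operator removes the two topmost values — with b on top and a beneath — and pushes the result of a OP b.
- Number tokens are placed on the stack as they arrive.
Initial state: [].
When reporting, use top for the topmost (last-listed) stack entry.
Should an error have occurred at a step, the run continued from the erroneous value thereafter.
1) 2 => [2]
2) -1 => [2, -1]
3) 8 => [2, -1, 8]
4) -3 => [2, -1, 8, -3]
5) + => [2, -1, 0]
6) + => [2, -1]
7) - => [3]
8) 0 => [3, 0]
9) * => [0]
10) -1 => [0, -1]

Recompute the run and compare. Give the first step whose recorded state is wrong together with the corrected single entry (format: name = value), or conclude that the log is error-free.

step 5, top = 5

Recomputing the run from the initial state:
step 1: [2]
step 2: [2, -1]
step 3: [2, -1, 8]
step 4: [2, -1, 8, -3]
step 5: [2, -1, 5]
step 6: [2, 4]
step 7: [-2]
step 8: [-2, 0]
step 9: [0]
step 10: [0, -1]
The first disagreement with the log is at step 5, where the value should be top = 5.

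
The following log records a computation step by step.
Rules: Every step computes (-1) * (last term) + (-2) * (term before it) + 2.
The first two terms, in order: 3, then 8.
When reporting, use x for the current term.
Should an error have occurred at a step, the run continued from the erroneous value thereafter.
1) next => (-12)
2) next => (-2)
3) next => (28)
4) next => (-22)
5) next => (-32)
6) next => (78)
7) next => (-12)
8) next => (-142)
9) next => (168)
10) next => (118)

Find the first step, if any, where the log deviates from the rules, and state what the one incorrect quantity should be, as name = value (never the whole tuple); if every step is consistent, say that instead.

no error

Recomputing the run from the initial state:
step 1: x = -12
step 2: x = -2
step 3: x = 28
step 4: x = -22
step 5: x = -32
step 6: x = 78
step 7: x = -12
step 8: x = -142
step 9: x = 168
step 10: x = 118
This matches the log at every step.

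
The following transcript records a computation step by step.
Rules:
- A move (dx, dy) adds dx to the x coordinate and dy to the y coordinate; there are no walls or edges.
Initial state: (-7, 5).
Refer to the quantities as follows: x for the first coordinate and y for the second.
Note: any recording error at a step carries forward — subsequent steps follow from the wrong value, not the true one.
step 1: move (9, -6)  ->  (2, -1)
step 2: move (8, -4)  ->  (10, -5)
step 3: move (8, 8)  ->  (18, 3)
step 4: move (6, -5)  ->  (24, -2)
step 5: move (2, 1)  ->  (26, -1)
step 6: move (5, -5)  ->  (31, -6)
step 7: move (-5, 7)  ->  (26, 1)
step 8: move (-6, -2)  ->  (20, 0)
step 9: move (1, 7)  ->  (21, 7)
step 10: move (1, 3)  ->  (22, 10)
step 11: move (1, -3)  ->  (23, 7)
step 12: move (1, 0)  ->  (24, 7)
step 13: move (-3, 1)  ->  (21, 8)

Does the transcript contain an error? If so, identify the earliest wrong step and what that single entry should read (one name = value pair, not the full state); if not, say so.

1. x = -7 + (9) = 2, y = 5 + (-6) = -1 (no discrepancy)
2. x = 2 + (8) = 10, y = -1 + (-4) = -5 (no discrepancy)
3. x = 10 + (8) = 18, y = -5 + (8) = 3 (same as recorded)
4. x = 18 + (6) = 24, y = 3 + (-5) = -2 (exactly as logged)
5. x = 24 + (2) = 26, y = -2 + (1) = -1 (in agreement)
6. x = 26 + (5) = 31, y = -1 + (-5) = -6 (no discrepancy)
7. x = 31 + (-5) = 26, y = -6 + (7) = 1 (agrees with the transcript)
8. x = 26 + (-6) = 20, y = 1 + (-2) = -1 (the entry is off here)
Conclusion: step 8 carries the first error; the entry should be y = -1.

step 8, y = -1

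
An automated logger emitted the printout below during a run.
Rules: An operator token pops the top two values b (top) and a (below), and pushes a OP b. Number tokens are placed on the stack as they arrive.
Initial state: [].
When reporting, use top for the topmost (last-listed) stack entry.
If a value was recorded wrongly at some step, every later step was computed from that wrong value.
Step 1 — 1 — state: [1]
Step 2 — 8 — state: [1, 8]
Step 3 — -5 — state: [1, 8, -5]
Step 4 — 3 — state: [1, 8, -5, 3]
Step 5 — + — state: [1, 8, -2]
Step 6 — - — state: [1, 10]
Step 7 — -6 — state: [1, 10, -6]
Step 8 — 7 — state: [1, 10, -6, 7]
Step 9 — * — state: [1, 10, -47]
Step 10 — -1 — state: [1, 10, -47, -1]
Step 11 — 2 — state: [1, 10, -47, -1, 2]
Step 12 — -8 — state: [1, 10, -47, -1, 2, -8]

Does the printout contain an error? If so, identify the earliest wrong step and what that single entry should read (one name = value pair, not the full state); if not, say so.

step 9, top = -42

1. push 1: top = 1 (exactly as logged)
2. push 8: top = 8 (agrees with the printout)
3. push -5: top = -5 (agrees with the printout)
4. push 3: top = 3 (exactly as logged)
5. -5 + 3 = -2 (matches)
6. 8 - -2 = 10 (exactly as logged)
7. push -6: top = -6 (in agreement)
8. push 7: top = 7 (same as recorded)
9. -6 * 7 = -42 (not what was recorded)
Conclusion: step 9 carries the first error; the entry should be top = -42.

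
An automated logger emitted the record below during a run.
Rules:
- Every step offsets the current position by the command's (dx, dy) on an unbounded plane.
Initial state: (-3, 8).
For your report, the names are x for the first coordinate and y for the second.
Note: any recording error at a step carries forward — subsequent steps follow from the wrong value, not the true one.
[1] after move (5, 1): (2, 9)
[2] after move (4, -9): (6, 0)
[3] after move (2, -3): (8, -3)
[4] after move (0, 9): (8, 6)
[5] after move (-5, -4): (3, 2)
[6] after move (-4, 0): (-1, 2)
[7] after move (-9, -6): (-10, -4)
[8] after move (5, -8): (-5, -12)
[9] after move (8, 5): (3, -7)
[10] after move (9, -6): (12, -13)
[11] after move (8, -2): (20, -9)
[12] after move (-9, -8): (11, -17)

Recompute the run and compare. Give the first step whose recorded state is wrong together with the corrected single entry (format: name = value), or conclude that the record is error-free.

Recomputing the run from the initial state:
step 1: x = 2, y = 9
step 2: x = 6, y = 0
step 3: x = 8, y = -3
step 4: x = 8, y = 6
step 5: x = 3, y = 2
step 6: x = -1, y = 2
step 7: x = -10, y = -4
step 8: x = -5, y = -12
step 9: x = 3, y = -7
step 10: x = 12, y = -13
step 11: x = 20, y = -15
step 12: x = 11, y = -23
The first disagreement with the record is at step 11, where the value should be y = -15.

step 11, y = -15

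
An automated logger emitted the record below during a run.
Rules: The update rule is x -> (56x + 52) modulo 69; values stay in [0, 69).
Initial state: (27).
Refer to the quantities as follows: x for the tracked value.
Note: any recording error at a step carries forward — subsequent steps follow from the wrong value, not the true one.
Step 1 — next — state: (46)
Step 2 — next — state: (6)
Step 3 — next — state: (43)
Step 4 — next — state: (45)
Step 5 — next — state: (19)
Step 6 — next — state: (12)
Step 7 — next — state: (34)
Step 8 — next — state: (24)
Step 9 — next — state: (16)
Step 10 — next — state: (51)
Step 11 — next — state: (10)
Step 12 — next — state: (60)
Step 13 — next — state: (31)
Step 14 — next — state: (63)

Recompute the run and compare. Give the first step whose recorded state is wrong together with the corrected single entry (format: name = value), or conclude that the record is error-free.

no error

1. x = (56*27 + 52) mod 69 = 46 (checks out)
2. x = (56*46 + 52) mod 69 = 6 (consistent with the record)
3. x = (56*6 + 52) mod 69 = 43 (consistent with the record)
4. x = (56*43 + 52) mod 69 = 45 (checks out)
5. x = (56*45 + 52) mod 69 = 19 (exactly as logged)
6. x = (56*19 + 52) mod 69 = 12 (checks out)
7. x = (56*12 + 52) mod 69 = 34 (in agreement)
8. x = (56*34 + 52) mod 69 = 24 (exactly as logged)
9. x = (56*24 + 52) mod 69 = 16 (confirmed correct)
10. x = (56*16 + 52) mod 69 = 51 (same as recorded)
11. x = (56*51 + 52) mod 69 = 10 (consistent with the record)
12. x = (56*10 + 52) mod 69 = 60 (same as recorded)
13. x = (56*60 + 52) mod 69 = 31 (no discrepancy)
14. x = (56*31 + 52) mod 69 = 63 (checks out)
All entries verified; no error found.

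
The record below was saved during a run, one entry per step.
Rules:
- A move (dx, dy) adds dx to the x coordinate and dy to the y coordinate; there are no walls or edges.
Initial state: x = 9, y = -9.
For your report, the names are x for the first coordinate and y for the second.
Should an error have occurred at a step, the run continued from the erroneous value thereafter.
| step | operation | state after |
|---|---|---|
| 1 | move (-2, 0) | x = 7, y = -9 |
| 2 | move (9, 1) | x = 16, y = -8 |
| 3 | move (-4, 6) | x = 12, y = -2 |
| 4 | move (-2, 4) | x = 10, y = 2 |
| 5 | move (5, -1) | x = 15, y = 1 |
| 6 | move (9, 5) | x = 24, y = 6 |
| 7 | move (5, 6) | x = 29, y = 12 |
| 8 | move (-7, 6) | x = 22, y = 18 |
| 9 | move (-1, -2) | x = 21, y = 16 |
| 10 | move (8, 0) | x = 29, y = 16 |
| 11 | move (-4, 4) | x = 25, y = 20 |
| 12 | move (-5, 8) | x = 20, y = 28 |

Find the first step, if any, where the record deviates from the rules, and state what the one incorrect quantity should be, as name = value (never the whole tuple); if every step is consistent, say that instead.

no error

Recomputing the run from the initial state:
step 1: x = 7, y = -9
step 2: x = 16, y = -8
step 3: x = 12, y = -2
step 4: x = 10, y = 2
step 5: x = 15, y = 1
step 6: x = 24, y = 6
step 7: x = 29, y = 12
step 8: x = 22, y = 18
step 9: x = 21, y = 16
step 10: x = 29, y = 16
step 11: x = 25, y = 20
step 12: x = 20, y = 28
This matches the record at every step.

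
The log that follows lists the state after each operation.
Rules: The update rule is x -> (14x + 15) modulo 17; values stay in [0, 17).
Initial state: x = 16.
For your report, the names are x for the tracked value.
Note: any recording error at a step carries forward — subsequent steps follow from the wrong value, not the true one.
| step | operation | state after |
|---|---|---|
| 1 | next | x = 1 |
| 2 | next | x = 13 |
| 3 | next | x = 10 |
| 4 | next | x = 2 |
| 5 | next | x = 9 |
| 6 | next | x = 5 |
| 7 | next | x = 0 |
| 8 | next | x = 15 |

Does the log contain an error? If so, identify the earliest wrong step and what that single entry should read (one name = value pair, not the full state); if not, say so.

step 2, x = 12

Recomputing the run from the initial state:
step 1: x = 1
step 2: x = 12
step 3: x = 13
step 4: x = 10
step 5: x = 2
step 6: x = 9
step 7: x = 5
step 8: x = 0
The first disagreement with the log is at step 2, where the value should be x = 12.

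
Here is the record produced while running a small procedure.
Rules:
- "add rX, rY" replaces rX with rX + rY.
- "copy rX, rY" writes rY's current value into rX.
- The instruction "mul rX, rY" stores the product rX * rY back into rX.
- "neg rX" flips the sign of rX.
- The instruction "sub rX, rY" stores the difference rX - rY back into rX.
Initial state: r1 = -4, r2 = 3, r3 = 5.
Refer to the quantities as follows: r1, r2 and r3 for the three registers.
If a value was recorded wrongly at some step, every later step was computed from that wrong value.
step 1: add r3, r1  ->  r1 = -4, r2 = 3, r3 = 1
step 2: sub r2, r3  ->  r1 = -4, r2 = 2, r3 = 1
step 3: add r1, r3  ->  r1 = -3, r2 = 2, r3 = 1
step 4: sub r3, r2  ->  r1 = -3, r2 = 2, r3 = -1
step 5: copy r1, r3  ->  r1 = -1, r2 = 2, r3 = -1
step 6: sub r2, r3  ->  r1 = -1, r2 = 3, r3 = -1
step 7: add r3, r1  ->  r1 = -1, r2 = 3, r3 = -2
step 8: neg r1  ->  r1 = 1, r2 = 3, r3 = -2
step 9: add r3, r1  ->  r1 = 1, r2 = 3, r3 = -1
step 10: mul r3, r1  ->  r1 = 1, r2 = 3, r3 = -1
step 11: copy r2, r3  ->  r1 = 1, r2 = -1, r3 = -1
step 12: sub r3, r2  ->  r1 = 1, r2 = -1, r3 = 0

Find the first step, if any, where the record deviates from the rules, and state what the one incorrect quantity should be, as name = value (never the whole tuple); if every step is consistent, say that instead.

Recomputing the run from the initial state:
step 1: r1 = -4, r2 = 3, r3 = 1
step 2: r1 = -4, r2 = 2, r3 = 1
step 3: r1 = -3, r2 = 2, r3 = 1
step 4: r1 = -3, r2 = 2, r3 = -1
step 5: r1 = -1, r2 = 2, r3 = -1
step 6: r1 = -1, r2 = 3, r3 = -1
step 7: r1 = -1, r2 = 3, r3 = -2
step 8: r1 = 1, r2 = 3, r3 = -2
step 9: r1 = 1, r2 = 3, r3 = -1
step 10: r1 = 1, r2 = 3, r3 = -1
step 11: r1 = 1, r2 = -1, r3 = -1
step 12: r1 = 1, r2 = -1, r3 = 0
This matches the record at every step.

no error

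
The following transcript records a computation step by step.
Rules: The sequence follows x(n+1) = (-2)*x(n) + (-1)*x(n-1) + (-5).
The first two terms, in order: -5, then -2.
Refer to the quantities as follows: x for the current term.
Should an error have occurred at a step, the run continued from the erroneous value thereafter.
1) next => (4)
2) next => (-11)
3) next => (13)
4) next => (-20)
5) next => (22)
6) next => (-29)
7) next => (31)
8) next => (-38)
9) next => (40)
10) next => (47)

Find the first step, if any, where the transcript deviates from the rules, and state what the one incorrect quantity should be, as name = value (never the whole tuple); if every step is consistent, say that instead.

step 10, x = -47

Recomputing the run from the initial state:
step 1: x = 4
step 2: x = -11
step 3: x = 13
step 4: x = -20
step 5: x = 22
step 6: x = -29
step 7: x = 31
step 8: x = -38
step 9: x = 40
step 10: x = -47
The first disagreement with the transcript is at step 10, where the value should be x = -47.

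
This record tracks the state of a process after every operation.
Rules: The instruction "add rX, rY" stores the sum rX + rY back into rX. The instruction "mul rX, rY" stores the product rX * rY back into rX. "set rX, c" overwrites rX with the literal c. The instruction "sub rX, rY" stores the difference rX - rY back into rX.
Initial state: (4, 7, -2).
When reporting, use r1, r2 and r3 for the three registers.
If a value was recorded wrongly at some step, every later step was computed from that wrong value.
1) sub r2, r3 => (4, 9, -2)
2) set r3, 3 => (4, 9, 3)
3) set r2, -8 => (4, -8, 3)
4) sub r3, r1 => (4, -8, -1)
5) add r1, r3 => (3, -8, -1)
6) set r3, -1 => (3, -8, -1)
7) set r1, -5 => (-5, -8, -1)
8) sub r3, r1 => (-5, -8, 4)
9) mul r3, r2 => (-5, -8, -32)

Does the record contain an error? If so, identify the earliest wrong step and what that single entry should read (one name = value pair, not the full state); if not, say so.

1. r2 = 7 - -2 = 9 (agrees with the record)
2. r3 = 3 (same as recorded)
3. r2 = -8 (same as recorded)
4. r3 = 3 - 4 = -1 (exactly as logged)
5. r1 = 4 + -1 = 3 (exactly as logged)
6. r3 = -1 (exactly as logged)
7. r1 = -5 (exactly as logged)
8. r3 = -1 - -5 = 4 (exactly as logged)
9. r3 = 4 * -8 = -32 (checks out)
No step deviates from the rules.

no error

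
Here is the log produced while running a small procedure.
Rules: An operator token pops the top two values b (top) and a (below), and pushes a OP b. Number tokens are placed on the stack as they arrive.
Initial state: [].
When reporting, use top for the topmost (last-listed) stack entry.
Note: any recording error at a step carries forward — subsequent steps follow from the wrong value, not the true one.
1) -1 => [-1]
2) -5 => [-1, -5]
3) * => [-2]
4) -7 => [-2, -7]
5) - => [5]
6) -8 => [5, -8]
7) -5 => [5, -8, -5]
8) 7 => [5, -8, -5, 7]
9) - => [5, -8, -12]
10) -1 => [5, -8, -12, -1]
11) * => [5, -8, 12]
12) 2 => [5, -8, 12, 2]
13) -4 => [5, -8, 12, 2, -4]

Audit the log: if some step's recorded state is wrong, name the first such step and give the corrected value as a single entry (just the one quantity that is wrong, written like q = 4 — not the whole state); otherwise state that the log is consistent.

step 3, top = 5

Recomputing the run from the initial state:
step 1: [-1]
step 2: [-1, -5]
step 3: [5]
step 4: [5, -7]
step 5: [12]
step 6: [12, -8]
step 7: [12, -8, -5]
step 8: [12, -8, -5, 7]
step 9: [12, -8, -12]
step 10: [12, -8, -12, -1]
step 11: [12, -8, 12]
step 12: [12, -8, 12, 2]
step 13: [12, -8, 12, 2, -4]
The first disagreement with the log is at step 3, where the value should be top = 5.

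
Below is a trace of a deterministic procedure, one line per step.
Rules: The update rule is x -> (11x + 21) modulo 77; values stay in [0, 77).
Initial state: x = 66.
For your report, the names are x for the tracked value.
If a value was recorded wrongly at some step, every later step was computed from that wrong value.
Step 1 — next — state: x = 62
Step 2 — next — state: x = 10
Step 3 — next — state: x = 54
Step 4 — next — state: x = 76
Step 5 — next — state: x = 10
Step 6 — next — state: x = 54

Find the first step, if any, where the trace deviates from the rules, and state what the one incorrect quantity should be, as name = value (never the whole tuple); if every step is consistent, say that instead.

Step 1: x = (11*66 + 21) mod 77 = 54 — the entry is off here.
The audit stops at step 1: the recorded entry is wrong and should be x = 54.

step 1, x = 54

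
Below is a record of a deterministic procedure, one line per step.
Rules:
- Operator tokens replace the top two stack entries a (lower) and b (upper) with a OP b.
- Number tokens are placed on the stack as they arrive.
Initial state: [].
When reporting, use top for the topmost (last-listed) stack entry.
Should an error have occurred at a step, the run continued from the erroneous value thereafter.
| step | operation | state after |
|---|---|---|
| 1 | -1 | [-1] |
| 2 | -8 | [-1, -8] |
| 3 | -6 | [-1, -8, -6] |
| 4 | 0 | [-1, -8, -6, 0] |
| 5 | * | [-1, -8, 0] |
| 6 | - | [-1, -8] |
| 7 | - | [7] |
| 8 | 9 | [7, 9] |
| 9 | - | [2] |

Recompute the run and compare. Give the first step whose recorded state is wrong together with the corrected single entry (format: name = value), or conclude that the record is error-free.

Step 1: push -1: top = -1 — matches.
Step 2: push -8: top = -8 — consistent with the record.
Step 3: push -6: top = -6 — checks out.
Step 4: push 0: top = 0 — same as recorded.
Step 5: -6 * 0 = 0 — checks out.
Step 6: -8 - 0 = -8 — exactly as logged.
Step 7: -1 - -8 = 7 — no discrepancy.
Step 8: push 9: top = 9 — in agreement.
Step 9: 7 - 9 = -2 — the recorded entry deviates here.
The audit stops at step 9: the recorded entry is wrong and should be top = -2.

step 9, top = -2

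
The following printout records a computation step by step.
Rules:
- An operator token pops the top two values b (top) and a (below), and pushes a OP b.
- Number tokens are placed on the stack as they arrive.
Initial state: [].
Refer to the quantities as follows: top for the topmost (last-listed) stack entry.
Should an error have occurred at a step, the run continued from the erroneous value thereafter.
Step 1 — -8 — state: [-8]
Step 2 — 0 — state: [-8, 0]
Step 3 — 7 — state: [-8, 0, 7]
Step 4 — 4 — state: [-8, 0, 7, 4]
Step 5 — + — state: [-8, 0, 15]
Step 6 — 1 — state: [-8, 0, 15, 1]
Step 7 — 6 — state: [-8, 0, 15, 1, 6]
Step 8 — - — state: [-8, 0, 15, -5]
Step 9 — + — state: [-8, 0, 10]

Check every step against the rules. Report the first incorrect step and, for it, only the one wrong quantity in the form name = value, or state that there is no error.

step 5, top = 11

step 1: push -8: top = -8 -> consistent with the printout
step 2: push 0: top = 0 -> in agreement
step 3: push 7: top = 7 -> agrees with the printout
step 4: push 4: top = 4 -> consistent with the printout
step 5: 7 + 4 = 11 -> a discrepancy with the printout
The earliest wrong entry is at step 5: it should read top = 11.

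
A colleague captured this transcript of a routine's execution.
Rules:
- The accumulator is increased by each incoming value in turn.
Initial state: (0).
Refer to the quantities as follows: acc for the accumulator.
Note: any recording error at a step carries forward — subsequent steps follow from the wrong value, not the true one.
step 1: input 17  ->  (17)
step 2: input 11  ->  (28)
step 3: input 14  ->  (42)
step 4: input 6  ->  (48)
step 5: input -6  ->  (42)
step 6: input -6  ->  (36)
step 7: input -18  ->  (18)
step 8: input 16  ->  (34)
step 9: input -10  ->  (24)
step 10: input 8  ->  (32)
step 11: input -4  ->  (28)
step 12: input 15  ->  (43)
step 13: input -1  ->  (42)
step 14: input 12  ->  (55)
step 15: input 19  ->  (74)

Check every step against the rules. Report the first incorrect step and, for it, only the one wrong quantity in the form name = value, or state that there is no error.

step 1: acc = 0 + 17 = 17 -> in agreement
step 2: acc = 17 + 11 = 28 -> no discrepancy
step 3: acc = 28 + 14 = 42 -> matches
step 4: acc = 42 + 6 = 48 -> confirmed correct
step 5: acc = 48 + -6 = 42 -> agrees with the transcript
step 6: acc = 42 + -6 = 36 -> no discrepancy
step 7: acc = 36 + -18 = 18 -> verified
step 8: acc = 18 + 16 = 34 -> exactly as logged
step 9: acc = 34 + -10 = 24 -> agrees with the transcript
step 10: acc = 24 + 8 = 32 -> in agreement
step 11: acc = 32 + -4 = 28 -> verified
step 12: acc = 28 + 15 = 43 -> same as recorded
step 13: acc = 43 + -1 = 42 -> checks out
step 14: acc = 42 + 12 = 54 -> this is not what the transcript shows
The audit stops at step 14: the recorded entry is wrong and should be acc = 54.

step 14, acc = 54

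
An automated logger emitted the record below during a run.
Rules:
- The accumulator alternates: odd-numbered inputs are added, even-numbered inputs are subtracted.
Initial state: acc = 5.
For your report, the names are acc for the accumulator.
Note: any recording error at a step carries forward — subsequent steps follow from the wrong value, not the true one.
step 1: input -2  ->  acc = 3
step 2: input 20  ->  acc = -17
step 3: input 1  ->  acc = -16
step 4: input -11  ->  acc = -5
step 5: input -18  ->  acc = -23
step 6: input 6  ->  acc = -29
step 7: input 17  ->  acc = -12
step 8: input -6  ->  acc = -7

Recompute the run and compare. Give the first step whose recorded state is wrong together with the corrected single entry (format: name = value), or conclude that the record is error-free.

step 1: acc = 5 + -2 = 3 -> consistent with the record
step 2: acc = 3 - 20 = -17 -> confirmed correct
step 3: acc = -17 + 1 = -16 -> same as recorded
step 4: acc = -16 - -11 = -5 -> same as recorded
step 5: acc = -5 + -18 = -23 -> same as recorded
step 6: acc = -23 - 6 = -29 -> verified
step 7: acc = -29 + 17 = -12 -> exactly as logged
step 8: acc = -12 - -6 = -6 -> not what was recorded
Conclusion: step 8 carries the first error; the entry should be acc = -6.

step 8, acc = -6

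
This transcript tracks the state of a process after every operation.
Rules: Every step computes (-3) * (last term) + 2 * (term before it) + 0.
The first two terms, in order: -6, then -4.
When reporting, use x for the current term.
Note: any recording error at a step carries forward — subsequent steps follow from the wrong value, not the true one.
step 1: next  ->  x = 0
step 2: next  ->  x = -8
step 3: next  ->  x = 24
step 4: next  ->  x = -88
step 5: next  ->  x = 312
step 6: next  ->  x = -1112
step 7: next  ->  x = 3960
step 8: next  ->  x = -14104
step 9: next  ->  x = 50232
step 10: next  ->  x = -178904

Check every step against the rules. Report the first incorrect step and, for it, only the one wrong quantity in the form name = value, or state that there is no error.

1. x = -3*(-4) + (2)*(-6) + (0) = 0 (verified)
2. x = -3*(0) + (2)*(-4) + (0) = -8 (no discrepancy)
3. x = -3*(-8) + (2)*(0) + (0) = 24 (verified)
4. x = -3*(24) + (2)*(-8) + (0) = -88 (no discrepancy)
5. x = -3*(-88) + (2)*(24) + (0) = 312 (matches)
6. x = -3*(312) + (2)*(-88) + (0) = -1112 (matches)
7. x = -3*(-1112) + (2)*(312) + (0) = 3960 (confirmed correct)
8. x = -3*(3960) + (2)*(-1112) + (0) = -14104 (matches)
9. x = -3*(-14104) + (2)*(3960) + (0) = 50232 (confirmed correct)
10. x = -3*(50232) + (2)*(-14104) + (0) = -178904 (no discrepancy)
Every step is consistent.

no error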